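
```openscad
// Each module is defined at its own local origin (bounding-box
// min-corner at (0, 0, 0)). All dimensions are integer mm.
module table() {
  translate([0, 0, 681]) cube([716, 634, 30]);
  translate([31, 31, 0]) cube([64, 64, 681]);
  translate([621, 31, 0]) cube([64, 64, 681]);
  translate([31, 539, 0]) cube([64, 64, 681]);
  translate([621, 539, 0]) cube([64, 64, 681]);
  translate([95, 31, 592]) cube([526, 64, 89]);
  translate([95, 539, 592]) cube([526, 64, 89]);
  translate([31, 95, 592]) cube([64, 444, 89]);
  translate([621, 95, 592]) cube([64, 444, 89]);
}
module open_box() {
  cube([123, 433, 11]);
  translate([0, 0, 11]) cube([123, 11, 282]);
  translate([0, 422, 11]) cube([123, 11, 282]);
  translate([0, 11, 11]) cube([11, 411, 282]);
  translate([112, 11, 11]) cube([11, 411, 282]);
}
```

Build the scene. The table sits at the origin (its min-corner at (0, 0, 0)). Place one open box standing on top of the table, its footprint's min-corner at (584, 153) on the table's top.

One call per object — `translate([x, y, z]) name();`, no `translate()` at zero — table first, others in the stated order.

table();
translate([584, 153, 711]) open_box();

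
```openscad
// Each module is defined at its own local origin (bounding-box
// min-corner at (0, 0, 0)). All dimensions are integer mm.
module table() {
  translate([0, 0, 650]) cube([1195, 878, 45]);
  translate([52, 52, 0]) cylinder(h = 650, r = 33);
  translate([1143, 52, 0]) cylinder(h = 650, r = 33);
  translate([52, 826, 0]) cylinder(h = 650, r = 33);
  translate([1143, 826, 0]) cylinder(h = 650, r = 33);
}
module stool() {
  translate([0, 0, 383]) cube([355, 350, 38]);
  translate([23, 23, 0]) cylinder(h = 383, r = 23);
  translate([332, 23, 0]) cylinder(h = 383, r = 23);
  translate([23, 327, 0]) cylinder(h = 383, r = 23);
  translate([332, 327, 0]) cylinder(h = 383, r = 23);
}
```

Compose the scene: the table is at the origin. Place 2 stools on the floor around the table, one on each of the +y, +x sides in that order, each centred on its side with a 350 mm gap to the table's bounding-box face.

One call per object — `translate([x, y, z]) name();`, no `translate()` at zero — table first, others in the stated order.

table();
translate([420, 1228, 0]) stool();
translate([1545, 264, 0]) stool();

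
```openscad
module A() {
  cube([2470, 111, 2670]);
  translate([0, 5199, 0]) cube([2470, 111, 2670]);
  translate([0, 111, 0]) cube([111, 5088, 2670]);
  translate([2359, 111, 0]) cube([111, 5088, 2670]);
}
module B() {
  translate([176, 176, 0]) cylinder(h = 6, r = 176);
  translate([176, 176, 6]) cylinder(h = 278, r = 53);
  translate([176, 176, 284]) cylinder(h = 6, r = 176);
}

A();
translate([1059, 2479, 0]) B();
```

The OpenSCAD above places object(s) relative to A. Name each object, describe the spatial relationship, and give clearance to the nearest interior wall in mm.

A is a house frame. B is a spool. The spool sits inside the house frame, centred. The clearance to the nearest interior wall is 948 mm.

Clearances: x = 948, y = 2368; minimum 948 mm.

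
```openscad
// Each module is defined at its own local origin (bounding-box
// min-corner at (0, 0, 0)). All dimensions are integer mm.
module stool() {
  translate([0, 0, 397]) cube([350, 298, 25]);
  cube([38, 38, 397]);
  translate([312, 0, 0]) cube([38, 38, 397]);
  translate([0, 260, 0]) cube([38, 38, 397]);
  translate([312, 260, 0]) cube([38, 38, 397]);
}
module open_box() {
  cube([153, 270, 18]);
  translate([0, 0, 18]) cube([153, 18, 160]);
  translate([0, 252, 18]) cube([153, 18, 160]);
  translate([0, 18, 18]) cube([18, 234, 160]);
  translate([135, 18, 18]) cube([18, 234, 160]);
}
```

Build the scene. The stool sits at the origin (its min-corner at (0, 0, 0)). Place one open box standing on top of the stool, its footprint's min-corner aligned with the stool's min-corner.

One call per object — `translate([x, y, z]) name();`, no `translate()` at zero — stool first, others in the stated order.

stool();
translate([0, 0, 422]) open_box();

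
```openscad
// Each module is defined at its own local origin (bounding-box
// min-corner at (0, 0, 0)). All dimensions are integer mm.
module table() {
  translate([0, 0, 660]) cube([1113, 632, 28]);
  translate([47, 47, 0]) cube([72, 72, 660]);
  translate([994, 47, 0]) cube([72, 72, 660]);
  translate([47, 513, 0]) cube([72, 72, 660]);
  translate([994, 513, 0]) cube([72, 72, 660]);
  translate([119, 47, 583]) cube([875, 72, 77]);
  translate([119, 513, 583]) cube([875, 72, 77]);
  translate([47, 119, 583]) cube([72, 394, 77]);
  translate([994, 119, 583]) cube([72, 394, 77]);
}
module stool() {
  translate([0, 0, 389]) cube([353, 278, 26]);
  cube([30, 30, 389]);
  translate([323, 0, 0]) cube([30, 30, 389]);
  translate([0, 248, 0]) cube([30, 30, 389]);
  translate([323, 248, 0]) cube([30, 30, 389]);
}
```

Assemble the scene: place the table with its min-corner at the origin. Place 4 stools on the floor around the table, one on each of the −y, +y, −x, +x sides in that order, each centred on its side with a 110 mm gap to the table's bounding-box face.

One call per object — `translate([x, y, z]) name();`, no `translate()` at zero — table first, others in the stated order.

table();
translate([380, -388, 0]) stool();
translate([380, 742, 0]) stool();
translate([-463, 177, 0]) stool();
translate([1223, 177, 0]) stool();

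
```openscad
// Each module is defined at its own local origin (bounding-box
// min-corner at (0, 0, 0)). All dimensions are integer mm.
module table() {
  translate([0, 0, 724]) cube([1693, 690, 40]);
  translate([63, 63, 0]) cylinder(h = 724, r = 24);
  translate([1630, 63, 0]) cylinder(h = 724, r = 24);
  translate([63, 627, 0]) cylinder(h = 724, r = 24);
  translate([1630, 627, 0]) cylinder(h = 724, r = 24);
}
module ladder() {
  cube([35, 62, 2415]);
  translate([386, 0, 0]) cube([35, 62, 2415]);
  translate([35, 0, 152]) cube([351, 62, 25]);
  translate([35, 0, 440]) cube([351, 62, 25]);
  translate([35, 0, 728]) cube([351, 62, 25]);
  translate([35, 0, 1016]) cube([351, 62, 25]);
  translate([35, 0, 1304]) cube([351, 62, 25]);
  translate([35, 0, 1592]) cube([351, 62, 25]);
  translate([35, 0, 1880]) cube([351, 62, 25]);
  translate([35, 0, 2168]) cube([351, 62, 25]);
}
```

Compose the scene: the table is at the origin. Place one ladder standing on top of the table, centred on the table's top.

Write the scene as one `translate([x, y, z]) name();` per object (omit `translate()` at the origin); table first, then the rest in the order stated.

table();
translate([636, 314, 764]) ladder();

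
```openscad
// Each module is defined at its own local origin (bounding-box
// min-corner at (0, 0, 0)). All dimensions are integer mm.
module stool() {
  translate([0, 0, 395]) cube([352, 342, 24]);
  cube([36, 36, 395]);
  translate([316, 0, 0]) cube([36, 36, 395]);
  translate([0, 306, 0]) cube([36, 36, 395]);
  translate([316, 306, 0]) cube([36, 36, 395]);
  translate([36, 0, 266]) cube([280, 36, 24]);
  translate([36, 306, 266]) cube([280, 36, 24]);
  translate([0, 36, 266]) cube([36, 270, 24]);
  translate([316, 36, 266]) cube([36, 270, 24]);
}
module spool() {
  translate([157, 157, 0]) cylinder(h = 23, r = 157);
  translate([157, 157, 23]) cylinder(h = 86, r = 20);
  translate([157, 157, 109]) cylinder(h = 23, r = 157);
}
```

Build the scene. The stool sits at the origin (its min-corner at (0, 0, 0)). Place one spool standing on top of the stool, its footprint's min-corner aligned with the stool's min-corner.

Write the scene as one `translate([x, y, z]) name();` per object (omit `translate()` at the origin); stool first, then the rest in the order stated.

stool();
translate([0, 0, 419]) spool();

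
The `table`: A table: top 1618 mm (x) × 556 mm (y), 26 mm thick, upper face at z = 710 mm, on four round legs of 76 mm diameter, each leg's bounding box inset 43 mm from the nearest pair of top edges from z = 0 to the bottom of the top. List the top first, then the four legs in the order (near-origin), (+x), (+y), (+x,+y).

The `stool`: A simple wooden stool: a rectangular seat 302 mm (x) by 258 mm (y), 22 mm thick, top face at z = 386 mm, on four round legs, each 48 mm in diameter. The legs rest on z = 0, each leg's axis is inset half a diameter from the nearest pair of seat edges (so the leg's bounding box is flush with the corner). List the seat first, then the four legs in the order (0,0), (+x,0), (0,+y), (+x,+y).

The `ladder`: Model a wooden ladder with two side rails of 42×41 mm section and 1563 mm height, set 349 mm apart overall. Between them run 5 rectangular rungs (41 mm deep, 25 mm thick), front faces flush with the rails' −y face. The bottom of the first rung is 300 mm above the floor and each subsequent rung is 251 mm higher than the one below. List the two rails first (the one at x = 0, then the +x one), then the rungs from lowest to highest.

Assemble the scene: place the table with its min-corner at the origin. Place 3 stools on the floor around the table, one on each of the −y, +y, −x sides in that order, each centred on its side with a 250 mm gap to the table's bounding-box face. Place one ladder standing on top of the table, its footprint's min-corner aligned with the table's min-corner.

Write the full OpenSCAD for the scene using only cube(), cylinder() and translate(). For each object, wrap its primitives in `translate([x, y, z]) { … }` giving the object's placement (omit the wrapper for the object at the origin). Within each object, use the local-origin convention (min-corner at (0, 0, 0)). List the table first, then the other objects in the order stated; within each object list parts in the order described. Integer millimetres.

translate([0, 0, 684]) cube([1618, 556, 26]);
translate([81, 81, 0]) cylinder(h = 684, r = 38);
translate([1537, 81, 0]) cylinder(h = 684, r = 38);
translate([81, 475, 0]) cylinder(h = 684, r = 38);
translate([1537, 475, 0]) cylinder(h = 684, r = 38);
translate([658, -508, 0]) {
  translate([0, 0, 364]) cube([302, 258, 22]);
  translate([24, 24, 0]) cylinder(h = 364, r = 24);
  translate([278, 24, 0]) cylinder(h = 364, r = 24);
  translate([24, 234, 0]) cylinder(h = 364, r = 24);
  translate([278, 234, 0]) cylinder(h = 364, r = 24);
}
translate([658, 806, 0]) {
  translate([0, 0, 364]) cube([302, 258, 22]);
  translate([24, 24, 0]) cylinder(h = 364, r = 24);
  translate([278, 24, 0]) cylinder(h = 364, r = 24);
  translate([24, 234, 0]) cylinder(h = 364, r = 24);
  translate([278, 234, 0]) cylinder(h = 364, r = 24);
}
translate([-552, 149, 0]) {
  translate([0, 0, 364]) cube([302, 258, 22]);
  translate([24, 24, 0]) cylinder(h = 364, r = 24);
  translate([278, 24, 0]) cylinder(h = 364, r = 24);
  translate([24, 234, 0]) cylinder(h = 364, r = 24);
  translate([278, 234, 0]) cylinder(h = 364, r = 24);
}
translate([0, 0, 710]) {
  cube([42, 41, 1563]);
  translate([307, 0, 0]) cube([42, 41, 1563]);
  translate([42, 0, 300]) cube([265, 41, 25]);
  translate([42, 0, 551]) cube([265, 41, 25]);
  translate([42, 0, 802]) cube([265, 41, 25]);
  translate([42, 0, 1053]) cube([265, 41, 25]);
  translate([42, 0, 1304]) cube([265, 41, 25]);
}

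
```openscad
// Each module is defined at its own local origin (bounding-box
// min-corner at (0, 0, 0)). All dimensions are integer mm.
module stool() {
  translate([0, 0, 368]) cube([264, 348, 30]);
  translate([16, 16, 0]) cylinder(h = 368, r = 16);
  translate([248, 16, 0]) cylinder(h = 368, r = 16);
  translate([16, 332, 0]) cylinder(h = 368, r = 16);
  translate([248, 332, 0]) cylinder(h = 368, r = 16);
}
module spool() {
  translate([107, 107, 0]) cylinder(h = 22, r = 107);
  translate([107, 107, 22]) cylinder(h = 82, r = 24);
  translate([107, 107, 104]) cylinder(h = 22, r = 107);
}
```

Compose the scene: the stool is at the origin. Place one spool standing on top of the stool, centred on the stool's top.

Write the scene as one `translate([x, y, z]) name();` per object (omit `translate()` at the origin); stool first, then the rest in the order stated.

stool();
translate([25, 67, 398]) spool();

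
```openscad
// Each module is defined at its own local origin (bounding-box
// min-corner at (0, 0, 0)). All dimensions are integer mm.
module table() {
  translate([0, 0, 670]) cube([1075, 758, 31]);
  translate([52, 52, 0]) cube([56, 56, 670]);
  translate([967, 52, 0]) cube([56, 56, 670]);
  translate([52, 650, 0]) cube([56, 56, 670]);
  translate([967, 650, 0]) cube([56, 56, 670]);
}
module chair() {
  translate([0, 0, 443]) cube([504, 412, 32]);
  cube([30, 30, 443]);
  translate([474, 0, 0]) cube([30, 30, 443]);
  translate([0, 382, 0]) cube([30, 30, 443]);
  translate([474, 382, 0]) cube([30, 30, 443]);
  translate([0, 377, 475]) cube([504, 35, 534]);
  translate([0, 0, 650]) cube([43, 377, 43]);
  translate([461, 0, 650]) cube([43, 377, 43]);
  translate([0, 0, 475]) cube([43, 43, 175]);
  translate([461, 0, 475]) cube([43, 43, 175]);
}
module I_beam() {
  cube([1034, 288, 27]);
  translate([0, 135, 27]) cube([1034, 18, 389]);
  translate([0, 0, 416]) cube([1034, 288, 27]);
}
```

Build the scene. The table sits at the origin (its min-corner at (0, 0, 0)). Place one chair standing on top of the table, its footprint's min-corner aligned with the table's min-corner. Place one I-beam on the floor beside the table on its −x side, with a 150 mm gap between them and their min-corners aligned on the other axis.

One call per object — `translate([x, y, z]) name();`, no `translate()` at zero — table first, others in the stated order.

table();
translate([0, 0, 701]) chair();
translate([-1184, 0, 0]) I_beam();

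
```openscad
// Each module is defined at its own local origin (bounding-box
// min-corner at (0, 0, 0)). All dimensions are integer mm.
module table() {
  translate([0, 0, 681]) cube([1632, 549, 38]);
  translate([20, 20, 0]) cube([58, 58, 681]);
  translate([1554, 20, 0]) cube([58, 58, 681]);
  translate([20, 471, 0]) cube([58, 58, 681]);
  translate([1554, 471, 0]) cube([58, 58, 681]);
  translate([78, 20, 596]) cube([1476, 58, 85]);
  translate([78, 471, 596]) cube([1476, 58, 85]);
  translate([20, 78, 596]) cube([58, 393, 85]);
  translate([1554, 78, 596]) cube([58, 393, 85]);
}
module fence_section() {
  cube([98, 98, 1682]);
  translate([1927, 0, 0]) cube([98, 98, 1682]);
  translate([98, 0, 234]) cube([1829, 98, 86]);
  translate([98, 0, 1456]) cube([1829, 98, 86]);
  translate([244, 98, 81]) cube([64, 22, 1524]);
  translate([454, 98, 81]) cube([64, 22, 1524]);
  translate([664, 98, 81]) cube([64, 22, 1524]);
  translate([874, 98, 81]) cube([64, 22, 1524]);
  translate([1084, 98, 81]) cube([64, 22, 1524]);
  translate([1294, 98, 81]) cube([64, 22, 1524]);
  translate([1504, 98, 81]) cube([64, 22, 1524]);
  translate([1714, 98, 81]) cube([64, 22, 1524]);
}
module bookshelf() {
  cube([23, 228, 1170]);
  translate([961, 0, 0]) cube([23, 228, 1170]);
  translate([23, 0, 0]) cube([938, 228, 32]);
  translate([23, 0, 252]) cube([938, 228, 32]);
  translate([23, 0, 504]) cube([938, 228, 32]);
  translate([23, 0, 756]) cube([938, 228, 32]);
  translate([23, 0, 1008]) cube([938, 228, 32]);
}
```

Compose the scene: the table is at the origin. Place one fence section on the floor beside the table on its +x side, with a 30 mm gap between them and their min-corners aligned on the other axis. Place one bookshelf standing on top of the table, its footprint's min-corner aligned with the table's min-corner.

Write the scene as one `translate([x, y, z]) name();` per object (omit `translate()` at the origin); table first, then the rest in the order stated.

table();
translate([1662, 0, 0]) fence_section();
translate([0, 0, 719]) bookshelf();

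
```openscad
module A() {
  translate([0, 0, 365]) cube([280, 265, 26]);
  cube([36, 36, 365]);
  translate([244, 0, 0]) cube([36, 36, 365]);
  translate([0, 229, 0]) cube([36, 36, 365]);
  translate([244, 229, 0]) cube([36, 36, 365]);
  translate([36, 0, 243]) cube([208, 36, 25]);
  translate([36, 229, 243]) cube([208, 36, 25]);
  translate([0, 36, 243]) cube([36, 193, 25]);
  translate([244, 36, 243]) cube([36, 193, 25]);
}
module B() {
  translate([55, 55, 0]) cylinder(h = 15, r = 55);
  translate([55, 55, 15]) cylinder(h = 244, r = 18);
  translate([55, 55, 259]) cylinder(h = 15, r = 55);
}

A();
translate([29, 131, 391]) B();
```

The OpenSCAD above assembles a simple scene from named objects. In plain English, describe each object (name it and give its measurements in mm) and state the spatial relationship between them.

A is a four-legged stool. The seat is 280×265 mm, 26 mm thick, top at z = 391 mm. It stands on four square legs, each 36×36 mm in cross-section, from z = 0 to the seat underside, each flush with a corner of the seat. Four stretchers, 36 mm wide and 25 mm tall, connect adjacent legs with their undersides at z = 243 mm, each running between the inner faces of the legs it joins and aligned with the legs' outer faces on the other axis.

B is a spool: two coaxial disc flanges of radius 55 mm and thickness 15 mm, joined by a core cylinder of radius 18 mm and height 244 mm. The lower flange rests on z = 0 and the three cylinders share a vertical axis.

The spool is on top of the stool.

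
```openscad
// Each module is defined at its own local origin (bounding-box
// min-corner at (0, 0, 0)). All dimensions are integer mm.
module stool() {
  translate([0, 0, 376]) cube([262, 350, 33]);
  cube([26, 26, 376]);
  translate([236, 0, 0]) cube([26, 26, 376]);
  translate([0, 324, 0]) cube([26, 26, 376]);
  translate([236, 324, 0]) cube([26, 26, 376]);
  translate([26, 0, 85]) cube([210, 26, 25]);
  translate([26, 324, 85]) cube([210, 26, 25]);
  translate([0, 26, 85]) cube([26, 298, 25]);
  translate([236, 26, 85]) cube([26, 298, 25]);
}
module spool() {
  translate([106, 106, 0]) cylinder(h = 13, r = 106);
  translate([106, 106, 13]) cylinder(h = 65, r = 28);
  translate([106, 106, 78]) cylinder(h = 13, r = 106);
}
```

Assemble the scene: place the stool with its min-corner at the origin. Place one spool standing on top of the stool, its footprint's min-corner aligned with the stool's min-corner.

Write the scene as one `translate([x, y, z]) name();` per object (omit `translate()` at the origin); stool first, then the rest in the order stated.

stool();
translate([0, 0, 409]) spool();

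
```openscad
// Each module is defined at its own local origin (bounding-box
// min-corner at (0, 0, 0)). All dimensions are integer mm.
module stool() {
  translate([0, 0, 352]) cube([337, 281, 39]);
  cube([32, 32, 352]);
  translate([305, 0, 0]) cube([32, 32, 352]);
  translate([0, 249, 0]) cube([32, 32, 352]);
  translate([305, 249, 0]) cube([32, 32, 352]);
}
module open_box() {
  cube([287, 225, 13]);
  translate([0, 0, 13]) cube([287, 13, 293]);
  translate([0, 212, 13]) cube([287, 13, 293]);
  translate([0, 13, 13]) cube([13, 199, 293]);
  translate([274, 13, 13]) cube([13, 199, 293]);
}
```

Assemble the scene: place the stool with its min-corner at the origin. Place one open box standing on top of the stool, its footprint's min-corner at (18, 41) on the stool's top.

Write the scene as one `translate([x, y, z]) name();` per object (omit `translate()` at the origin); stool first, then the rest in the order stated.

stool();
translate([18, 41, 391]) open_box();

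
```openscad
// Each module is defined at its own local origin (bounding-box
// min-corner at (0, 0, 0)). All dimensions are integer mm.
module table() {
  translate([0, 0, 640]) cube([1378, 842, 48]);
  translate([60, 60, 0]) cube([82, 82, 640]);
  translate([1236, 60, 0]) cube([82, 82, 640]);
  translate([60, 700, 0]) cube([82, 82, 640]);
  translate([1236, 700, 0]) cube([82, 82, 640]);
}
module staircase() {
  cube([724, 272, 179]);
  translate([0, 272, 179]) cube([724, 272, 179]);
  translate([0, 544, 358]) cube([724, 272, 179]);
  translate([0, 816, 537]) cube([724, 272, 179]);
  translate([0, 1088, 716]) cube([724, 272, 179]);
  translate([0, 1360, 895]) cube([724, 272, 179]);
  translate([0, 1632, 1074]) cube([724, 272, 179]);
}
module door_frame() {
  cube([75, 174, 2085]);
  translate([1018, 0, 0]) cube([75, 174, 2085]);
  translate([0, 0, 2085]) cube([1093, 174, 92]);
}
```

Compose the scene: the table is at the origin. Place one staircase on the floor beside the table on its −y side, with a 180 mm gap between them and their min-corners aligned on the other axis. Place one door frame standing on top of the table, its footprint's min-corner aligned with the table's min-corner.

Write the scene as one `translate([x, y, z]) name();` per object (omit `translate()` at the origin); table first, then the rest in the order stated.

table();
translate([0, -2084, 0]) staircase();
translate([0, 0, 688]) door_frame();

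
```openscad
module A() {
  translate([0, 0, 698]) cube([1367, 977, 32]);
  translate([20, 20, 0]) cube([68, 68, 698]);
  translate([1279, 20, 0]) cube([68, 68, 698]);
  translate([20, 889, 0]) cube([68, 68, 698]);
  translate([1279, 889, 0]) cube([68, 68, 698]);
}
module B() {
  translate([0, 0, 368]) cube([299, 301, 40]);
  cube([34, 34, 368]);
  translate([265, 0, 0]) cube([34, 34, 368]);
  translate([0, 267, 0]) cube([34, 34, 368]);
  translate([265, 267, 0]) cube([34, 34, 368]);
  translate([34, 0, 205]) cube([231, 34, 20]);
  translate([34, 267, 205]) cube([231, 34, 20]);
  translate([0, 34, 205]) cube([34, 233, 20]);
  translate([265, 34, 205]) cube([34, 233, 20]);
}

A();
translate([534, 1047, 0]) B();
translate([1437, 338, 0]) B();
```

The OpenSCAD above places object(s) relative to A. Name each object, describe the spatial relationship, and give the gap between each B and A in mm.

A is a table. B is a stool. Two stools sit around the table at the +y, +x sides. The gap between each stool and the table is 70 mm.

Each stool's nearest face is 70 mm from the table's bounding box.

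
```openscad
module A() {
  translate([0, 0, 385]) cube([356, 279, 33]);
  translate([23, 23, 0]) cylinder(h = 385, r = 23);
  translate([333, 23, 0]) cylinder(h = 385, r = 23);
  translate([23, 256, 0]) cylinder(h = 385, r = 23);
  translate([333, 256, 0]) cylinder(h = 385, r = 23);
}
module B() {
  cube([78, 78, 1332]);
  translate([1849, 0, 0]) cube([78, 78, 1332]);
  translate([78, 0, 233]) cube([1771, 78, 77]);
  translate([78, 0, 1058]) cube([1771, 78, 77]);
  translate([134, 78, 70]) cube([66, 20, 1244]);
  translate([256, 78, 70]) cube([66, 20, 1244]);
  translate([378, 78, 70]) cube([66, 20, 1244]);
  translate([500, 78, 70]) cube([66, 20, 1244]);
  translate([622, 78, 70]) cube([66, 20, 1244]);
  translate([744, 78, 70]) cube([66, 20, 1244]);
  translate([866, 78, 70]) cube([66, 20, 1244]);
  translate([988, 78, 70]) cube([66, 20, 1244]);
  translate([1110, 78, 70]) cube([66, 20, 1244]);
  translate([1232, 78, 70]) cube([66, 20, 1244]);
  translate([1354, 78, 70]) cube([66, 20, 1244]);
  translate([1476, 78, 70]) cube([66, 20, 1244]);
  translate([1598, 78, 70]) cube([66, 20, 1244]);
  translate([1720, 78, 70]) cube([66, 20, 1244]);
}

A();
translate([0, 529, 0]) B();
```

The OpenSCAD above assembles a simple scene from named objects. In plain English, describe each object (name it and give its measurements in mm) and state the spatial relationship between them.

A is a four-legged stool. The seat is a 356×279×33 mm slab whose top surface is at z = 418 mm; four round legs, each 46 mm in diameter, run from the floor (z = 0) to the underside of the seat, each leg's axis is inset half a diameter from the nearest pair of seat edges (so the leg's bounding box is flush with the corner).

B is a fence section. Two 78×78 mm posts, 1332 mm tall, stand on the floor with a clear span of 1771 mm between their inner faces. Two horizontal rails of 78×77 mm section span the gap between the posts with their undersides at z = 233 mm and z = 1058 mm, flush with the posts' −y face. 14 pickets, each 66 mm wide, 20 mm thick and 1244 mm tall, are fixed to the +y face of the rails with their bottoms at z = 70 mm, evenly spaced across the span with equal gaps (rounded down to the nearest mm) at the −x end and between each pair — any rounding remainder accumulates at the +x end.

The fence section is on the floor beside the stool on its +y side.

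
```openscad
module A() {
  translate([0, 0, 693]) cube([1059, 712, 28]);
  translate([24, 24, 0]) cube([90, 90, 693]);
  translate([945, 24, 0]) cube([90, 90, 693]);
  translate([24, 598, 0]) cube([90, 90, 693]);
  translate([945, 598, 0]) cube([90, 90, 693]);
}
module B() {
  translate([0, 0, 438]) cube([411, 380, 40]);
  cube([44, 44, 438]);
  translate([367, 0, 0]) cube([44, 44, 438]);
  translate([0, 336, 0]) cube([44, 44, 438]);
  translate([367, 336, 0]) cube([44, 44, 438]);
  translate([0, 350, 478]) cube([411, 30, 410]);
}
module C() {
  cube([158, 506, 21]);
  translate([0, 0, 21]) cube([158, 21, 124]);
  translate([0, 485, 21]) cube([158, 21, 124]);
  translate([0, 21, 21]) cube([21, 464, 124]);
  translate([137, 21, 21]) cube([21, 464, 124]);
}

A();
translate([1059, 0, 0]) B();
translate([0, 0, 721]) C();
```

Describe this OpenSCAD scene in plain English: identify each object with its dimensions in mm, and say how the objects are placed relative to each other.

A is a table: top 1059 mm (x) × 712 mm (y), 28 mm thick, upper face at z = 721 mm, on four 90×90 mm square legs, each inset 24 mm from the nearest pair of top edges, running from z = 0 to the bottom of the top.

B is a chair: 411×380 mm seat, 40 mm thick, top at z = 478 mm, on four 44 mm square corner legs flush with the seat edges. A 30 mm thick backrest slab spans the full seat width, extending 410 mm above the seat top, its back face flush with the seat's +y edge.

C is an open-topped rectangular box: outside dimensions 158×506×145 mm, with a uniform wall and base thickness of 21 mm. The base is a full 158×506 slab on the floor; four walls sit on top of the base. The front and back walls (the −y and +y sides) span the full width; the two side walls fit between them.

The chair is against the table's +x side, with their −y faces flush. The open box is on top of the table.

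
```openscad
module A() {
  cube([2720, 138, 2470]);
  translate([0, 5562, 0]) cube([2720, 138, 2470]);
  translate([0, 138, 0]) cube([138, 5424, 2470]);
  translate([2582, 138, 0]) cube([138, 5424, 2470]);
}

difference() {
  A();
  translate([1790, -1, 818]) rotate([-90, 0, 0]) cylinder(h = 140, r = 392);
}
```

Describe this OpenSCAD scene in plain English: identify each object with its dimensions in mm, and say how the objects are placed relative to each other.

A is the wall frame of a small rectangular building: four walls, each 2470 mm tall and 138 mm thick, enclosing a footprint 2720 mm (x) by 5700 mm (y) outside-to-outside, with no floor or roof. The front and back walls (the −y and +y sides) span the full width; the two side walls fit between them.

The house frame has a circular hole of radius 392 mm through its front wall, centred at (x = 1790, z = 818).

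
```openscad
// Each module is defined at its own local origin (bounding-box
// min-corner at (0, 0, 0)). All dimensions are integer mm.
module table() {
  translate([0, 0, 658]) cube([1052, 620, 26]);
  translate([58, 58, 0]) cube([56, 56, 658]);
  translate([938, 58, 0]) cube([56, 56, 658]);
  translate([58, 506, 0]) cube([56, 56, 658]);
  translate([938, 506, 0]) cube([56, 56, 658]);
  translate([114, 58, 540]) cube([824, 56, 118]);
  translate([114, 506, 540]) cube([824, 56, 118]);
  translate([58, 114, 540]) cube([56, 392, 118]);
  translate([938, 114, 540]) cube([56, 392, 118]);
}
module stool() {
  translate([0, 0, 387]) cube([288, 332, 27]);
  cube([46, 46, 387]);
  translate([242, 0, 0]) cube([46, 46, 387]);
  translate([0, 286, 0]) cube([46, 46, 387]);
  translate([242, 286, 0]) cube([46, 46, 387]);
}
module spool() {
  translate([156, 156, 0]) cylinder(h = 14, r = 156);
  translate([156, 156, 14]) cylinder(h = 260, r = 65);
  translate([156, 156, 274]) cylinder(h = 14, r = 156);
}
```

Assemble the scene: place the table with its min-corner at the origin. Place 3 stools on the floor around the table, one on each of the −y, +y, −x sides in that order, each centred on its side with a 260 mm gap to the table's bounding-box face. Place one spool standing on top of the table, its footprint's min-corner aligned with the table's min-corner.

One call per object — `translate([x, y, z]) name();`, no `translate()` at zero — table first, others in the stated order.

table();
translate([382, -592, 0]) stool();
translate([382, 880, 0]) stool();
translate([-548, 144, 0]) stool();
translate([0, 0, 684]) spool();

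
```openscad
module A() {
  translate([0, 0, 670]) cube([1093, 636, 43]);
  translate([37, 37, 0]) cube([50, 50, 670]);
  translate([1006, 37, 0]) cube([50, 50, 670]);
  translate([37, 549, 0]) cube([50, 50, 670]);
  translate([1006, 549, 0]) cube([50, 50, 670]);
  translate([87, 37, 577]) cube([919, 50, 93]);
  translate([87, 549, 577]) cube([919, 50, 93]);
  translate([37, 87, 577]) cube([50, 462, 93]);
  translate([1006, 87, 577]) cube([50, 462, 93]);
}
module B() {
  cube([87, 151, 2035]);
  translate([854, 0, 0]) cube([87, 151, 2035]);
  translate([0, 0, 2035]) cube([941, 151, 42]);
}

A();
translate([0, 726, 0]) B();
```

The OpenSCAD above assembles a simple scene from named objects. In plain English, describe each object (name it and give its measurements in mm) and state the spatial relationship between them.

A is a table: top 1093 mm (x) × 636 mm (y), 43 mm thick, upper face at z = 713 mm, on four 50×50 mm square legs, each inset 37 mm from the nearest pair of top edges, running from z = 0 to the bottom of the top. Four apron rails, 50 mm thick and 93 mm tall, run between adjacent legs with their top edges flush with the underside of the top and their outer faces flush with the legs' outer faces.

B is a door frame. The clear opening is 767 mm wide and 2035 mm high. Two 87 mm wide jambs, 151 mm deep, stand either side of the opening from the floor to the top of the opening. A 42 mm thick head sits across the top of both jambs, spanning the full outside width of the frame.

The door frame is on the floor beside the table on its +y side.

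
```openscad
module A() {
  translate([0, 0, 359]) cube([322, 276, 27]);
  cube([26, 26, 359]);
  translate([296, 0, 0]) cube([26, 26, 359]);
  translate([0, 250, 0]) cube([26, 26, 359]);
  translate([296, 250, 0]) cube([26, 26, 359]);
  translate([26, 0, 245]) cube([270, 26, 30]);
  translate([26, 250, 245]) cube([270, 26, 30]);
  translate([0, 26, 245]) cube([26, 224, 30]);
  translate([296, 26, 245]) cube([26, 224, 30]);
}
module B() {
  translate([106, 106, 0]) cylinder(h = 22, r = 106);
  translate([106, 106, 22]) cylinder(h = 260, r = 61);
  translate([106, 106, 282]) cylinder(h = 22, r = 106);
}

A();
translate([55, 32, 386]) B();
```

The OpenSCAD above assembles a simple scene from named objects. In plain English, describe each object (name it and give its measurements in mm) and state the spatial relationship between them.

A is a four-legged stool. The seat is a 322×276×27 mm slab whose top surface is at z = 386 mm; four square legs, each 26×26 mm in cross-section, run from the floor (z = 0) to the underside of the seat, each flush with a corner of the seat. Four stretchers, 26 mm wide and 30 mm tall, connect adjacent legs with their undersides at z = 245 mm, each running between the inner faces of the legs it joins and aligned with the legs' outer faces on the other axis.

B is a spool: two coaxial disc flanges of radius 106 mm and thickness 22 mm, joined by a core cylinder of radius 61 mm and height 260 mm. The lower flange rests on z = 0 and the three cylinders share a vertical axis.

The spool is on top of the stool, centred.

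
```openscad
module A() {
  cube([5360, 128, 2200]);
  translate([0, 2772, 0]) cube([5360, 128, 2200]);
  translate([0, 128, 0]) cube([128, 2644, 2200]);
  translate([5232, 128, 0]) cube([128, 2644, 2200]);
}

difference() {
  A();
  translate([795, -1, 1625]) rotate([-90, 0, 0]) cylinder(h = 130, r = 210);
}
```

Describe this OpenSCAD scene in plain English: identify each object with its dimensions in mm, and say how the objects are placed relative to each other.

A is the wall frame of a small rectangular building: four walls, each 2200 mm tall and 128 mm thick, enclosing a footprint 5360 mm (x) by 2900 mm (y) outside-to-outside, with no floor or roof. The front and back walls (the −y and +y sides) span the full width; the two side walls fit between them.

The house frame has a circular hole of radius 210 mm through its front wall, centred at (x = 795, z = 1625).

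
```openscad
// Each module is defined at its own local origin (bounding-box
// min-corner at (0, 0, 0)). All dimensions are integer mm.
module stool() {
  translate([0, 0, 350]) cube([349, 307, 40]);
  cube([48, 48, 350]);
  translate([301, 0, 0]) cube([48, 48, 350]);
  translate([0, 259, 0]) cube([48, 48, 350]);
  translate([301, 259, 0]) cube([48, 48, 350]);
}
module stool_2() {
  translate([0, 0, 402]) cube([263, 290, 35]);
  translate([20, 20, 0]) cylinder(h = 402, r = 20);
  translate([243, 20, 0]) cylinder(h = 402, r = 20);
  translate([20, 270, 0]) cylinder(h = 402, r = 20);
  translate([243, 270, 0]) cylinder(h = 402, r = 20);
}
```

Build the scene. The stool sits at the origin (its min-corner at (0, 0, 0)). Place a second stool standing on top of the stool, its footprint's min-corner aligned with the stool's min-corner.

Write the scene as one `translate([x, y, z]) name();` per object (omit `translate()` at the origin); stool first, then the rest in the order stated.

stool();
translate([0, 0, 390]) stool_2();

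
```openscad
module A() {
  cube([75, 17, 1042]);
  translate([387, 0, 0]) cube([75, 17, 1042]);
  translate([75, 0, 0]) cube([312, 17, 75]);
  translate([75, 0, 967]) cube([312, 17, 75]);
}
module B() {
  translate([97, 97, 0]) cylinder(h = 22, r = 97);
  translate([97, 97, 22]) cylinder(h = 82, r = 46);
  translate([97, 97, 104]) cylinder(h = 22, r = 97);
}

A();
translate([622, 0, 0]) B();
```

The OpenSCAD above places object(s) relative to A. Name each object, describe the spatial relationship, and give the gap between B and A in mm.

A is a picture frame. B is a spool. The spool is on the floor beside the picture frame on its +x side. The gap between the spool and the picture frame is 160 mm.

The spool's nearest face is 160 mm from the picture frame's +x face.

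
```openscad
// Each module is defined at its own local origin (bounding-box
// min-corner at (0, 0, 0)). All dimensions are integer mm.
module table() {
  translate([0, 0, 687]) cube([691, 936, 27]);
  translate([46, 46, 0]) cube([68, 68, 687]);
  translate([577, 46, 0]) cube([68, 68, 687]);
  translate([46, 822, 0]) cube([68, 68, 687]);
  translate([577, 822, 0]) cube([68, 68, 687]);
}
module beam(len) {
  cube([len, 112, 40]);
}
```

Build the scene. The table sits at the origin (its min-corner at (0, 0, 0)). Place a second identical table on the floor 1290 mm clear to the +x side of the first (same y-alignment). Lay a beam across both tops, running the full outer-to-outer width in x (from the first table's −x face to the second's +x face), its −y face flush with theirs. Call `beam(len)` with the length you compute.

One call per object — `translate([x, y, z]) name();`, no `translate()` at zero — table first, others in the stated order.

table();
translate([1981, 0, 0]) table();
translate([0, 0, 714]) beam(2672);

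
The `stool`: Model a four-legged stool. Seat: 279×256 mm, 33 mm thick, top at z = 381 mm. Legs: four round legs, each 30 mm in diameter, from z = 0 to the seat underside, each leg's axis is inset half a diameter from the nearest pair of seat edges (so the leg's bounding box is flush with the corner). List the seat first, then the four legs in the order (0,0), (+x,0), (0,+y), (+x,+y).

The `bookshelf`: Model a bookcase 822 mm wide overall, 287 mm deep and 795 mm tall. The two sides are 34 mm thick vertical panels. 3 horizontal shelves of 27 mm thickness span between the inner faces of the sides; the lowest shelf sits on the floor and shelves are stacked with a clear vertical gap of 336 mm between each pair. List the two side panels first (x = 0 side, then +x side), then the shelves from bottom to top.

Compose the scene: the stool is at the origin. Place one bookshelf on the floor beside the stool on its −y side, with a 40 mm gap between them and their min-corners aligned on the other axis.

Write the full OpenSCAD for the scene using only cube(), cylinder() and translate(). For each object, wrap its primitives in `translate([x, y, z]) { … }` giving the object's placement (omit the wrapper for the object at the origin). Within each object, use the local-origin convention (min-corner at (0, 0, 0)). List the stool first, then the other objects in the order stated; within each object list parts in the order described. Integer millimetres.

translate([0, 0, 348]) cube([279, 256, 33]);
translate([15, 15, 0]) cylinder(h = 348, r = 15);
translate([264, 15, 0]) cylinder(h = 348, r = 15);
translate([15, 241, 0]) cylinder(h = 348, r = 15);
translate([264, 241, 0]) cylinder(h = 348, r = 15);
translate([0, -327, 0]) {
  cube([34, 287, 795]);
  translate([788, 0, 0]) cube([34, 287, 795]);
  translate([34, 0, 0]) cube([754, 287, 27]);
  translate([34, 0, 363]) cube([754, 287, 27]);
  translate([34, 0, 726]) cube([754, 287, 27]);
}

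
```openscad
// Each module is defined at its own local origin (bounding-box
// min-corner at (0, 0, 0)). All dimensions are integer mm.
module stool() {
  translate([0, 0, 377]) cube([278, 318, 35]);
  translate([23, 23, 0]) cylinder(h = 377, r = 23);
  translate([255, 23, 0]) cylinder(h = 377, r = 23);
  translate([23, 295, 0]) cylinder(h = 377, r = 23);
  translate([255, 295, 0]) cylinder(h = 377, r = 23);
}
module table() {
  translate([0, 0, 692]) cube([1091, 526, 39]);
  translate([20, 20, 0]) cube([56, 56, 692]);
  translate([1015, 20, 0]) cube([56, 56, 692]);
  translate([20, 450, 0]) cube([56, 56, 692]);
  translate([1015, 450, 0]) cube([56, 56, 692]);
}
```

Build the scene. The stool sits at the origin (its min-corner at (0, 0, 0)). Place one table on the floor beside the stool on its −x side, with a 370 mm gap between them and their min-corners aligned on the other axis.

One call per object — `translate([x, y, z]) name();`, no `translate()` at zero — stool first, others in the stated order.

stool();
translate([-1461, 0, 0]) table();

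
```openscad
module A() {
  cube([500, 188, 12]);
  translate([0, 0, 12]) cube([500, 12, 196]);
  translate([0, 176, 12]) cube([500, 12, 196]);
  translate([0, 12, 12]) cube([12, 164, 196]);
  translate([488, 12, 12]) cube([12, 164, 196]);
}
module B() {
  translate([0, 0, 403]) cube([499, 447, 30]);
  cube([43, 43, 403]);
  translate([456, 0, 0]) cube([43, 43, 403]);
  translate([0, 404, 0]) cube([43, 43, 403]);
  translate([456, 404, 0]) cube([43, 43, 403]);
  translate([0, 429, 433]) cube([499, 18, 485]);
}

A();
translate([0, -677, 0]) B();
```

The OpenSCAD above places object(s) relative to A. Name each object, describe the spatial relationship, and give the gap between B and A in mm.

A is an open box. B is a chair. The chair is on the floor beside the open box on its −y side. The gap between the chair and the open box is 230 mm.

The chair's nearest face is 230 mm from the open box's −y face.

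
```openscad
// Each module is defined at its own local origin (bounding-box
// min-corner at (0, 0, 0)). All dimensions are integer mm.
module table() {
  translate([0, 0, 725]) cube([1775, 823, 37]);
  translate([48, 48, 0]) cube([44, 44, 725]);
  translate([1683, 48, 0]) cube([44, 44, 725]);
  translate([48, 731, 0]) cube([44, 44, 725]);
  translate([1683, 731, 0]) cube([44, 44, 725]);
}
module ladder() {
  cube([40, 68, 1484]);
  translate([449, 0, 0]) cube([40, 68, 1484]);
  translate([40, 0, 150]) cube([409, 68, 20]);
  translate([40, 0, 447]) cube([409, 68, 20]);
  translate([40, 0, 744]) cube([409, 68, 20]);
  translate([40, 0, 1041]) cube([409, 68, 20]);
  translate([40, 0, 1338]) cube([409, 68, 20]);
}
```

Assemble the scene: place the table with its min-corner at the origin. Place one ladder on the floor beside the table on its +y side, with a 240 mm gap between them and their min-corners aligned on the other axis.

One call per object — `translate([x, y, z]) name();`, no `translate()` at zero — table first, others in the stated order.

table();
translate([0, 1063, 0]) ladder();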